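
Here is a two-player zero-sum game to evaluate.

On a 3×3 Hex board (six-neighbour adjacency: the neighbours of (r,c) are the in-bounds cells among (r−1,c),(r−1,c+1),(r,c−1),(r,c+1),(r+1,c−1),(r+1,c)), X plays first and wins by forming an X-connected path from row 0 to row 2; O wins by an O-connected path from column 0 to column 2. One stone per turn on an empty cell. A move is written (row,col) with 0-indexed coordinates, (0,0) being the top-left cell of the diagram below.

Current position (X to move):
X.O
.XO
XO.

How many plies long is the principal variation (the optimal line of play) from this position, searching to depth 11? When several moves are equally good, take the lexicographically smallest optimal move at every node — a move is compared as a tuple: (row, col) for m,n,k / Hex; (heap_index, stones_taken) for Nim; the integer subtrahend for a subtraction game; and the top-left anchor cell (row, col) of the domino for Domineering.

PV length from [X.O/.XO/XO.]: 1 ply

[X.O/.XO/XO.] X move#1: (0,1):+1/XXO/.XO/XO.*, (1,0):+1/X.O/XXO/XO., (2,2):+1/X.O/.XO/XOX
[XXO/.XO/XO.] end (terminal -1, O#2); searched X.O/.XO/XO. to 11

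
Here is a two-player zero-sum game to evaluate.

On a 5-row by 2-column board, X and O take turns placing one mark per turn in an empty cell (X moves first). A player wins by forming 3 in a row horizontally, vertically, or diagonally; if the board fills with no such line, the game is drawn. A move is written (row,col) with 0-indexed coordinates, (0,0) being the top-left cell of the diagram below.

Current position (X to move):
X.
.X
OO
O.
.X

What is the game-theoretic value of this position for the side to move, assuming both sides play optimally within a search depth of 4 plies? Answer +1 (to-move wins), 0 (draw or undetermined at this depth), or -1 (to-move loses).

ply 1, X at X./.X/OO/O./.X | (0,1)=-1→XX/.X/OO/O./.X*; (1,0)=-1→X./XX/OO/O./.X; (3,1)=-1→X./.X/OO/OX/.X; (4,0)=-1→X./.X/OO/O./XX
ply 2, O at XX/.X/OO/O./.X | (1,0)=+1→XX/OX/OO/O./.X*; (3,1)=+1→XX/.X/OO/OO/.X; (4,0)=+1→XX/.X/OO/O./OX
ply 3: XX/OX/OO/O./.X is terminal -1 (X); from X./.X/OO/O./.X depth 4

value(X./.X/OO/O./.X, X) = -1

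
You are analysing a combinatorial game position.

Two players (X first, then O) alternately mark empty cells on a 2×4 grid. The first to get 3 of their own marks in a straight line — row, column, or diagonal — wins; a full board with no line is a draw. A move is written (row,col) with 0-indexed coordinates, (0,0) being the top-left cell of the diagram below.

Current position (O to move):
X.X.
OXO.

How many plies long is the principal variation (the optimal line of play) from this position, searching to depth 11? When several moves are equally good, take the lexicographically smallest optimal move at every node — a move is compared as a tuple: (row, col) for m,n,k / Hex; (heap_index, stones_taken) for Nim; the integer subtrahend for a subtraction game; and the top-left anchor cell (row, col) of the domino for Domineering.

PV length from [X.X./OXO.]: 3 plies

[X.X./OXO.] O move#1: (0,1):+0/XOX./OXO.*, (0,3):-1/X.XO/OXO., (1,3):-1/X.X./OXOO
[XOX./OXO.] X move#2: (0,3):+0/XOXX/OXO.*, (1,3):+0/XOX./OXOX
[XOXX/OXO.] O move#3: (1,3):+0/XOXX/OXOO*
[XOXX/OXOO] end (terminal +0, X#4); searched X.X./OXO. to 11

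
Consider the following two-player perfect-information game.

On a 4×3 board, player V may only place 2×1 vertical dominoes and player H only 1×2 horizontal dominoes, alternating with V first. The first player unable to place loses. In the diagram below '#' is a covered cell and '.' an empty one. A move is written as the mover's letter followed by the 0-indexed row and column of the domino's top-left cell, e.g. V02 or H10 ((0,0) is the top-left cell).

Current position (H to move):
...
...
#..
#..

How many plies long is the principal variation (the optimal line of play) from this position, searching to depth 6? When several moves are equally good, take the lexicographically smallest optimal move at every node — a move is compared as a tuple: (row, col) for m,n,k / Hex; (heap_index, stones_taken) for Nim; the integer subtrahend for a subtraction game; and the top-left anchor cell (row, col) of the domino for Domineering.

p1 H@[.../.../#../#..]: H00[##./.../#../#..]-1* H01[.##/.../#../#..]-1 H10[.../##./#../#..]-1 H11[.../.##/#../#..]-1 H21[.../.../###/#..]-1 H31[.../.../#../###]-1
p2 V@[##./.../#../#..]: V02[###/..#/#../#..]-1 V11[##./.#./##./#..]+1* V12[##./..#/#.#/#..]+1 V21[##./.../##./##.]+1 V22[##./.../#.#/#.#]+1
p3 H@[##./.#./##./#..]: H31[##./.#./##./###]-1*
p4 V@[##./.#./##./###]: V02[###/.##/##./###]+1* V12[##./.##/###/###]+1
p5 H@[###/.##/##./###] terminal -1; root [.../.../#../#..] d6

PV length from [.../.../#../#..]: 4 plies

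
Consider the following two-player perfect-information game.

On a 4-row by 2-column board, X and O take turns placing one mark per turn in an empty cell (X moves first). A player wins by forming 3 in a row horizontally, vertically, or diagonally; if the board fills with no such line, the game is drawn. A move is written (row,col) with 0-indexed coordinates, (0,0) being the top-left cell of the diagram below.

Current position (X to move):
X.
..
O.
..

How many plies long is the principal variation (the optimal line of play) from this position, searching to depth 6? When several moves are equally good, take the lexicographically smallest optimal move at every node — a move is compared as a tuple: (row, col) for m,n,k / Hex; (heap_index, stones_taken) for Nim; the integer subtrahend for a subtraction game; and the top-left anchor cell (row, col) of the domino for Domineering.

PV length from [X./../O./..]: 6 plies

ply 1, X at X./../O./.. | (0,1)=+0→XX/../O./..*; (1,0)=+0→X./X./O./..; (1,1)=+0→X./.X/O./..; (2,1)=+0→X./../OX/..; (3,0)=+0→X./../O./X.; (3,1)=+0→X./../O./.X
ply 2, O at XX/../O./.. | (1,0)=+0→XX/O./O./..*; (1,1)=+0→XX/.O/O./..; (2,1)=+0→XX/../OO/..; (3,0)=+0→XX/../O./O.; (3,1)=+0→XX/../O./.O
ply 3, X at XX/O./O./.. | (1,1)=-1→XX/OX/O./..; (2,1)=-1→XX/O./OX/..; (3,0)=+0→XX/O./O./X.*; (3,1)=-1→XX/O./O./.X
ply 4, O at XX/O./O./X. | (1,1)=+0→XX/OO/O./X.*; (2,1)=+0→XX/O./OO/X.; (3,1)=+0→XX/O./O./XO
ply 5, X at XX/OO/O./X. | (2,1)=+0→XX/OO/OX/X.*; (3,1)=+0→XX/OO/O./XX
ply 6, O at XX/OO/OX/X. | (3,1)=+0→XX/OO/OX/XO*
ply 7: XX/OO/OX/XO is terminal +0 (X); from X./../O./.. depth 6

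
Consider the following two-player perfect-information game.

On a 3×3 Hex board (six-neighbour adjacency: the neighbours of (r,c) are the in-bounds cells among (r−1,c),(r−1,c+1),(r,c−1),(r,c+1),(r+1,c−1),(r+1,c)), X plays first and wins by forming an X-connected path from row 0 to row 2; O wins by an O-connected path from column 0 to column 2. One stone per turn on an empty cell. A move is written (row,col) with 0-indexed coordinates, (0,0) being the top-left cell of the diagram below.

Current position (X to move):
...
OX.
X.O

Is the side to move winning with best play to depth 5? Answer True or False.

p1 X@[.../OX./X.O]: (0,0)[X../OX./X.O]+1* (0,1)[.X./OX./X.O]+1 (0,2)[..X/OX./X.O]+1 (1,2)[.../OXX/X.O]+1 (2,1)[.../OX./XXO]+1
p2 O@[X../OX./X.O]: (0,1)[XO./OX./X.O]-1* (0,2)[X.O/OX./X.O]-1 (1,2)[X../OXO/X.O]-1 (2,1)[X../OX./XOO]-1
p3 X@[XO./OX./X.O]: (0,2)[XOX/OX./X.O]+1* (1,2)[XO./OXX/X.O]-1 (2,1)[XO./OX./XXO]-1
p4 O@[XOX/OX./X.O] terminal -1; root [.../OX./X.O] d5

X winning at [.../OX./X.O]: True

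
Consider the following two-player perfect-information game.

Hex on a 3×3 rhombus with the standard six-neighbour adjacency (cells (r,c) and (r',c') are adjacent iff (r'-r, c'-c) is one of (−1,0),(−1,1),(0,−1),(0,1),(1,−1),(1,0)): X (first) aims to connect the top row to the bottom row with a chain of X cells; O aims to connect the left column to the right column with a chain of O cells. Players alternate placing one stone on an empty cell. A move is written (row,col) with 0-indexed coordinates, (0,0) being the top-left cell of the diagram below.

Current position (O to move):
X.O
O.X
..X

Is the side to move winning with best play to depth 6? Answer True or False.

O winning at [X.O/O.X/..X]: True

[X.O/O.X/..X] O move#1: (0,1):+1/XOO/O.X/..X*, (1,1):+1/X.O/OOX/..X, (2,0):+1/X.O/O.X/O.X, (2,1):+1/X.O/O.X/.OX
[XOO/O.X/..X] end (terminal -1, X#2); searched X.O/O.X/..X to 6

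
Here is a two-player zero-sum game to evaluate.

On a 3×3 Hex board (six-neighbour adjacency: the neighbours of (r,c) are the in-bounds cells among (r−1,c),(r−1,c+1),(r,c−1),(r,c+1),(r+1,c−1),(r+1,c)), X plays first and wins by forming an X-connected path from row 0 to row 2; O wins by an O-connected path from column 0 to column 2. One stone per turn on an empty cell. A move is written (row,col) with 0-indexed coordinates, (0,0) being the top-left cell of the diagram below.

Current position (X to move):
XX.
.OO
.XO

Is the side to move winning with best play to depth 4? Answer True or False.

X winning at [XX./.OO/.XO]: False

ply 1, X at XX./.OO/.XO | (0,2)=-1→XXX/.OO/.XO*; (1,0)=-1→XX./XOO/.XO; (2,0)=-1→XX./.OO/XXO
ply 2, O at XXX/.OO/.XO | (1,0)=+1→XXX/OOO/.XO*; (2,0)=+1→XXX/.OO/OXO
ply 3: XXX/OOO/.XO is terminal -1 (X); from XX./.OO/.XO depth 4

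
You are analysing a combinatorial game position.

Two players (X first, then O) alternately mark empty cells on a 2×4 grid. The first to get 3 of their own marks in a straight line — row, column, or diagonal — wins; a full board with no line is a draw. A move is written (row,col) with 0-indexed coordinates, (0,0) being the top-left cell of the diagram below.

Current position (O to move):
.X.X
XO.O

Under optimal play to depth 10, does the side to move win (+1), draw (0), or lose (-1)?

value(.X.X/XO.O, O) = +1

p1 O@[.X.X/XO.O]: (0,0)[OX.X/XO.O]-1 (0,2)[.XOX/XO.O]+0 (1,2)[.X.X/XOOO]+1*
p2 X@[.X.X/XOOO] terminal -1; root [.X.X/XO.O] d10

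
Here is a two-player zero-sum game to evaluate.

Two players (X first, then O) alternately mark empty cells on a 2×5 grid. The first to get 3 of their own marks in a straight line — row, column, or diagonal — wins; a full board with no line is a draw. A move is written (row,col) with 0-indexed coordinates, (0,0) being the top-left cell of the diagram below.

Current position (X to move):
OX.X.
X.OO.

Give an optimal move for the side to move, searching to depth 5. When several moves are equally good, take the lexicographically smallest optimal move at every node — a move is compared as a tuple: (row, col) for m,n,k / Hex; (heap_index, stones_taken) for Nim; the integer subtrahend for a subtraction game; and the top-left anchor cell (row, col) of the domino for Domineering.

p1 X@[OX.X./X.OO.]: (0,2)[OXXX./X.OO.]+1* (0,4)[OX.XX/X.OO.]-1 (1,1)[OX.X./XXOO.]-1 (1,4)[OX.X./X.OOX]-1
p2 O@[OXXX./X.OO.] terminal -1; root [OX.X./X.OO.] d5

X's best at [OX.X./X.OO.]: (0,2)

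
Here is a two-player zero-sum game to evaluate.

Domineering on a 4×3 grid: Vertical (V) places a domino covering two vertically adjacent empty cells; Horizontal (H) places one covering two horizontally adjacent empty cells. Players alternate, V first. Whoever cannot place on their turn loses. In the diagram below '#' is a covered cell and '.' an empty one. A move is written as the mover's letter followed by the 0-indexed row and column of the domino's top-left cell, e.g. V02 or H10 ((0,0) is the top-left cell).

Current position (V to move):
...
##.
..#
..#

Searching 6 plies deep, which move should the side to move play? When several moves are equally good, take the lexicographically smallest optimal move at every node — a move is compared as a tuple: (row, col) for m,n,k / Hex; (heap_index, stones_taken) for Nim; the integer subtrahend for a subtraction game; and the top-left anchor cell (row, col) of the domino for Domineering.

V's best at [.../##./..#/..#]: V20

p1 V@[.../##./..#/..#]: V02[..#/###/..#/..#]-1 V20[.../##./#.#/#.#]+1* V21[.../##./.##/.##]+1
p2 H@[.../##./#.#/#.#]: H00[##./##./#.#/#.#]-1* H01[.##/##./#.#/#.#]-1
p3 V@[##./##./#.#/#.#]: V02[###/###/#.#/#.#]+1* V21[##./##./###/###]+1
p4 H@[###/###/#.#/#.#] terminal -1; root [.../##./..#/..#] d6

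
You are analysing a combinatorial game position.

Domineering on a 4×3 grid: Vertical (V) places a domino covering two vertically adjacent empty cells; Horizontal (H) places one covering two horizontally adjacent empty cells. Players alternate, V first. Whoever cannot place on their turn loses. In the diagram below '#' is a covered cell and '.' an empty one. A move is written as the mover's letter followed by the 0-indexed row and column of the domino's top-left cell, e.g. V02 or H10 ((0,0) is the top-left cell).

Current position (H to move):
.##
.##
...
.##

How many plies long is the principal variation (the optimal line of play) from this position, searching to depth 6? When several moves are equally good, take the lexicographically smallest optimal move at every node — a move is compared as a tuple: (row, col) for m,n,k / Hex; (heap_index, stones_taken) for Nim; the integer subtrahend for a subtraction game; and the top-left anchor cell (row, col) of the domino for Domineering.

ply 1, H at .##/.##/.../.## | H20=-1→.##/.##/##./.##*; H21=-1→.##/.##/.##/.##
ply 2, V at .##/.##/##./.## | V00=+1→###/###/##./.##*
ply 3: ###/###/##./.## is terminal -1 (H); from .##/.##/.../.## depth 6

PV length from [.##/.##/.../.##]: 2 plies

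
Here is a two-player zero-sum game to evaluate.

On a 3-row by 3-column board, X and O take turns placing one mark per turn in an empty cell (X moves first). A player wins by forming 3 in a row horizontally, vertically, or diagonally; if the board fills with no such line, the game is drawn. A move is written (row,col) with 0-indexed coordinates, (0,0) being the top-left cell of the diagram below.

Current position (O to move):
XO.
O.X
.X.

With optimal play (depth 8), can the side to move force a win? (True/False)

p1 O@[XO./O.X/.X.]: (0,2)[XOO/O.X/.X.]-1 (1,1)[XO./OOX/.X.]-1 (2,0)[XO./O.X/OX.]-1 (2,2)[XO./O.X/.XO]+0*
p2 X@[XO./O.X/.XO]: (0,2)[XOX/O.X/.XO]+0* (1,1)[XO./OXX/.XO]+0 (2,0)[XO./O.X/XXO]+0
p3 O@[XOX/O.X/.XO]: (1,1)[XOX/OOX/.XO]+0* (2,0)[XOX/O.X/OXO]+0
p4 X@[XOX/OOX/.XO]: (2,0)[XOX/OOX/XXO]+0*
p5 O@[XOX/OOX/XXO] terminal +0; root [XO./O.X/.X.] d8

O winning at [XO./O.X/.X.]: False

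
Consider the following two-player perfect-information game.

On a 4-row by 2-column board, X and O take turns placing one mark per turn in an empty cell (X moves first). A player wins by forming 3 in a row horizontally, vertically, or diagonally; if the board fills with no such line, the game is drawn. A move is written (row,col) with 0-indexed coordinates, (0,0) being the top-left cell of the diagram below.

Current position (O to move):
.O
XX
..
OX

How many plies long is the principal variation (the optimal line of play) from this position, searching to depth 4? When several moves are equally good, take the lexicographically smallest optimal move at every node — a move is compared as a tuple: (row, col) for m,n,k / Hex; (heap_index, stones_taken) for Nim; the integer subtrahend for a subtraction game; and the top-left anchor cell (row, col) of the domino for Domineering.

PV length from [.O/XX/../OX]: 3 plies

ply 1, O at .O/XX/../OX | (0,0)=-1→OO/XX/../OX; (2,0)=-1→.O/XX/O./OX; (2,1)=+0→.O/XX/.O/OX*
ply 2, X at .O/XX/.O/OX | (0,0)=+0→XO/XX/.O/OX*; (2,0)=+0→.O/XX/XO/OX
ply 3, O at XO/XX/.O/OX | (2,0)=+0→XO/XX/OO/OX*
ply 4: XO/XX/OO/OX is terminal +0 (X); from .O/XX/../OX depth 4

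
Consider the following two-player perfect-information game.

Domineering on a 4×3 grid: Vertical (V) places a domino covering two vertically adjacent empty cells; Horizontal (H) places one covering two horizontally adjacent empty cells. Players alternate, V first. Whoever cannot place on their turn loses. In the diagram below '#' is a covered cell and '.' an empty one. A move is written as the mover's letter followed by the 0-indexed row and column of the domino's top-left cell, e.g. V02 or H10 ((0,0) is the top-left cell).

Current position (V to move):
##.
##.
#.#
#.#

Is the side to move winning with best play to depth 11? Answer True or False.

[##./##./#.#/#.#] V move#1: V02:+1/###/###/#.#/#.#*, V21:+1/##./##./###/###
[###/###/#.#/#.#] end (terminal -1, H#2); searched ##./##./#.#/#.# to 11

V winning at [##./##./#.#/#.#]: True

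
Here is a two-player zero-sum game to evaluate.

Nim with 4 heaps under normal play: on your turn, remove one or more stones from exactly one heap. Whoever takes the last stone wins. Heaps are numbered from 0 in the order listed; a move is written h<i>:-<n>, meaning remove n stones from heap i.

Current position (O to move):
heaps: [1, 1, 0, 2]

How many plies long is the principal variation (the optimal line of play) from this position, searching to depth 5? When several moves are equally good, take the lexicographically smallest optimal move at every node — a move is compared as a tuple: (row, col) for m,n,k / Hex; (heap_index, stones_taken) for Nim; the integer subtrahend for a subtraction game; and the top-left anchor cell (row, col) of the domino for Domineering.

PV length from [(1,1,0,2)]: 3 plies

p1 O@[(1,1,0,2)]: h0:-1[(0,1,0,2)]-1 h1:-1[(1,0,0,2)]-1 h3:-1[(1,1,0,1)]-1 h3:-2[(1,1,0,0)]+1*
p2 X@[(1,1,0,0)]: h0:-1[(0,1,0,0)]-1* h1:-1[(1,0,0,0)]-1
p3 O@[(0,1,0,0)]: h1:-1[(0,0,0,0)]+1*
p4 X@[(0,0,0,0)] terminal -1; root [(1,1,0,2)] d5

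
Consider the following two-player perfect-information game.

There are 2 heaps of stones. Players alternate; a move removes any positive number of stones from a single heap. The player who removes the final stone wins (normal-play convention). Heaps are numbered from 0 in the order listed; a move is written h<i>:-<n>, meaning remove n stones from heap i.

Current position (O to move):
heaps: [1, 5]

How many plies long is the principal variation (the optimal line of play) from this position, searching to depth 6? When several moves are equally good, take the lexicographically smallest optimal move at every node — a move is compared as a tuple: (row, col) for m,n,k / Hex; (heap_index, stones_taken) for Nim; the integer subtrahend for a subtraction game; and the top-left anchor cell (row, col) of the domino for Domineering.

ply 1, O at (1,5) | h0:-1=-1→(0,5); h1:-1=-1→(1,4); h1:-2=-1→(1,3); h1:-3=-1→(1,2); h1:-4=+1→(1,1)*; h1:-5=-1→(1,0)
ply 2, X at (1,1) | h0:-1=-1→(0,1)*; h1:-1=-1→(1,0)
ply 3, O at (0,1) | h1:-1=+1→(0,0)*
ply 4: (0,0) is terminal -1 (X); from (1,5) depth 6

PV length from [(1,5)]: 3 plies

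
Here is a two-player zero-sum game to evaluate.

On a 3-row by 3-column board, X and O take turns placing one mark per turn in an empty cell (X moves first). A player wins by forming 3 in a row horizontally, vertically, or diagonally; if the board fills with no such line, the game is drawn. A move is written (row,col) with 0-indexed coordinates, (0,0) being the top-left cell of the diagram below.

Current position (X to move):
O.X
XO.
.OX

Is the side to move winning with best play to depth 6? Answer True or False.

[O.X/XO./.OX] X move#1: (0,1):+0/OXX/XO./.OX, (1,2):+1/O.X/XOX/.OX*, (2,0):-1/O.X/XO./XOX
[O.X/XOX/.OX] end (terminal -1, O#2); searched O.X/XO./.OX to 6

X winning at [O.X/XO./.OX]: True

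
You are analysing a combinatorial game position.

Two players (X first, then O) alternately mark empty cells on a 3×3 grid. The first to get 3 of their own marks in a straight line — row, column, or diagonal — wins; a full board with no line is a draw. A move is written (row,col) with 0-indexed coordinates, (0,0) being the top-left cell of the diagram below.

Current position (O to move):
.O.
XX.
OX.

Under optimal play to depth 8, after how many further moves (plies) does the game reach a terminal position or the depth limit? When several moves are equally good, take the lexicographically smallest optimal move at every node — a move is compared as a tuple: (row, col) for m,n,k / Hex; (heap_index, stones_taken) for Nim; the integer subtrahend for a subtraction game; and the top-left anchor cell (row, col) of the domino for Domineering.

PV length from [.O./XX./OX.]: 4 plies

ply 1, O at .O./XX./OX. | (0,0)=-1→OO./XX./OX.; (0,2)=-1→.OO/XX./OX.; (1,2)=+0→.O./XXO/OX.*; (2,2)=-1→.O./XX./OXO
ply 2, X at .O./XXO/OX. | (0,0)=+0→XO./XXO/OX.*; (0,2)=+0→.OX/XXO/OX.; (2,2)=+0→.O./XXO/OXX
ply 3, O at XO./XXO/OX. | (0,2)=-1→XOO/XXO/OX.; (2,2)=+0→XO./XXO/OXO*
ply 4, X at XO./XXO/OXO | (0,2)=+0→XOX/XXO/OXO*
ply 5: XOX/XXO/OXO is terminal +0 (O); from .O./XX./OX. depth 8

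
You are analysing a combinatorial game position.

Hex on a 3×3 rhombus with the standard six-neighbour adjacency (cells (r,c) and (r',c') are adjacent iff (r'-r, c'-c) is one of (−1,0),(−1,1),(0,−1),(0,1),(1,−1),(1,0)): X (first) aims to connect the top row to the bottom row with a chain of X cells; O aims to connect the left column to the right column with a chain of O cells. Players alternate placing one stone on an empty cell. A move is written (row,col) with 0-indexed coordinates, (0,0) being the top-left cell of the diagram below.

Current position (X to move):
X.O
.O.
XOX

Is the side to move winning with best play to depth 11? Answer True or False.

[X.O/.O./XOX] X move#1: (0,1):-1/XXO/.O./XOX, (1,0):+1/X.O/XO./XOX*, (1,2):-1/X.O/.OX/XOX
[X.O/XO./XOX] end (terminal -1, O#2); searched X.O/.O./XOX to 11

X winning at [X.O/.O./XOX]: True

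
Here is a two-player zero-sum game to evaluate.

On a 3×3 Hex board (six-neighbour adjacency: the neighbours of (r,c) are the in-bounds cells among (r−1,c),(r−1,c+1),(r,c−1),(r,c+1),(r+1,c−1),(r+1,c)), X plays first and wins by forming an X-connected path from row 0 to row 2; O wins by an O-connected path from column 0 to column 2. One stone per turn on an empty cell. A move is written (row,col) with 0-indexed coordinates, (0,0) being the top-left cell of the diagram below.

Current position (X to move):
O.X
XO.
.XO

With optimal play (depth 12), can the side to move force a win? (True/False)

[O.X/XO./.XO] X move#1: (0,1):+1/OXX/XO./.XO*, (1,2):+1/O.X/XOX/.XO, (2,0):+1/O.X/XO./XXO
[OXX/XO./.XO] O move#2: (1,2):-1/OXX/XOO/.XO*, (2,0):-1/OXX/XO./OXO
[OXX/XOO/.XO] X move#3: (2,0):+1/OXX/XOO/XXO*
[OXX/XOO/XXO] end (terminal -1, O#4); searched O.X/XO./.XO to 12

X winning at [O.X/XO./.XO]: True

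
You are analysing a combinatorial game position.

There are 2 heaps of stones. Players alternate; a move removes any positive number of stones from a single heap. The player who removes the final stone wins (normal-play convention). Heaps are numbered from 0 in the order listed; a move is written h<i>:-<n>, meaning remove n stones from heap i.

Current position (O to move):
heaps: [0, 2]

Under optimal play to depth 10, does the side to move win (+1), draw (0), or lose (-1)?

ply 1, O at (0,2) | h1:-1=-1→(0,1); h1:-2=+1→(0,0)*
ply 2: (0,0) is terminal -1 (X); from (0,2) depth 10

value((0,2), O) = +1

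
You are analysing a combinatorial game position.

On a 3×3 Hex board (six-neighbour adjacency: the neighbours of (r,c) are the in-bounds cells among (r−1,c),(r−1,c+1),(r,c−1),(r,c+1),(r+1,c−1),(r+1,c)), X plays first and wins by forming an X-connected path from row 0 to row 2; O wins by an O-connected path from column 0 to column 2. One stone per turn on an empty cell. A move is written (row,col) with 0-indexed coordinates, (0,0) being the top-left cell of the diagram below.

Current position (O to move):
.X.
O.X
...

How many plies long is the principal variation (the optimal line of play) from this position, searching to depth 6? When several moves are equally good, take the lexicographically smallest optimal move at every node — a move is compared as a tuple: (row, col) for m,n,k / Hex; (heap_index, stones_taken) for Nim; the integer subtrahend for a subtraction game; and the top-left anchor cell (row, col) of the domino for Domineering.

PV length from [.X./O.X/...]: 6 plies

[.X./O.X/...] O move#1: (0,0):-1/OX./O.X/...*, (0,2):-1/.XO/O.X/..., (1,1):-1/.X./OOX/..., (2,0):-1/.X./O.X/O.., (2,1):-1/.X./O.X/.O., (2,2):-1/.X./O.X/..O
[OX./O.X/...] X move#2: (0,2):+1/OXX/O.X/...*, (1,1):+1/OX./OXX/..., (2,0):+1/OX./O.X/X.., (2,1):+1/OX./O.X/.X., (2,2):+1/OX./O.X/..X
[OXX/O.X/...] O move#3: (1,1):-1/OXX/OOX/...*, (2,0):-1/OXX/O.X/O.., (2,1):-1/OXX/O.X/.O., (2,2):-1/OXX/O.X/..O
[OXX/OOX/...] X move#4: (2,0):+1/OXX/OOX/X..*, (2,1):+1/OXX/OOX/.X., (2,2):+1/OXX/OOX/..X
[OXX/OOX/X..] O move#5: (2,1):-1/OXX/OOX/XO.*, (2,2):-1/OXX/OOX/X.O
[OXX/OOX/XO.] X move#6: (2,2):+1/OXX/OOX/XOX*
[OXX/OOX/XOX] end (terminal -1, O#7); searched .X./O.X/... to 6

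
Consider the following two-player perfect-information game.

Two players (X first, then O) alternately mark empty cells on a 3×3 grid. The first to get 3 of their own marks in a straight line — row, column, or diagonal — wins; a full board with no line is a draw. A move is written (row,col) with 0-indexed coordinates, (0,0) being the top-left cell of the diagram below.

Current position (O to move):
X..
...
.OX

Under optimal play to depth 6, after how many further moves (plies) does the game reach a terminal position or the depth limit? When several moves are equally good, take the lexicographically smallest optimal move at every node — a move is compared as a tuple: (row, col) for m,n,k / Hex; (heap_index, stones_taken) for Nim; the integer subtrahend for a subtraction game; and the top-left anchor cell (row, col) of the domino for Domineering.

p1 O@[X../.../.OX]: (0,1)[XO./.../.OX]-1 (0,2)[X.O/.../.OX]-1 (1,0)[X../O../.OX]-1 (1,1)[X../.O./.OX]+0* (1,2)[X../..O/.OX]-1 (2,0)[X../.../OOX]-1
p2 X@[X../.O./.OX]: (0,1)[XX./.O./.OX]+0* (0,2)[X.X/.O./.OX]-1 (1,0)[X../XO./.OX]-1 (1,2)[X../.OX/.OX]-1 (2,0)[X../.O./XOX]-1
p3 O@[XX./.O./.OX]: (0,2)[XXO/.O./.OX]+0* (1,0)[XX./OO./.OX]-1 (1,2)[XX./.OO/.OX]-1 (2,0)[XX./.O./OOX]-1
p4 X@[XXO/.O./.OX]: (1,0)[XXO/XO./.OX]-1 (1,2)[XXO/.OX/.OX]-1 (2,0)[XXO/.O./XOX]+0*
p5 O@[XXO/.O./XOX]: (1,0)[XXO/OO./XOX]+0* (1,2)[XXO/.OO/XOX]-1
p6 X@[XXO/OO./XOX]: (1,2)[XXO/OOX/XOX]+0*
p7 O@[XXO/OOX/XOX] terminal +0; root [X../.../.OX] d6

PV length from [X../.../.OX]: 6 plies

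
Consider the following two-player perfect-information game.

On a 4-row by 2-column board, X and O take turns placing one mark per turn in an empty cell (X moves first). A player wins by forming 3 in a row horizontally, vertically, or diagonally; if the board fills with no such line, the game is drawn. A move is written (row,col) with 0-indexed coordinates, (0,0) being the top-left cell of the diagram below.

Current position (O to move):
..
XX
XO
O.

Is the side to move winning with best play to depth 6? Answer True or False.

ply 1, O at ../XX/XO/O. | (0,0)=+0→O./XX/XO/O.*; (0,1)=-1→.O/XX/XO/O.; (3,1)=-1→../XX/XO/OO
ply 2, X at O./XX/XO/O. | (0,1)=+0→OX/XX/XO/O.*; (3,1)=+0→O./XX/XO/OX
ply 3, O at OX/XX/XO/O. | (3,1)=+0→OX/XX/XO/OO*
ply 4: OX/XX/XO/OO is terminal +0 (X); from ../XX/XO/O. depth 6

O winning at [../XX/XO/O.]: False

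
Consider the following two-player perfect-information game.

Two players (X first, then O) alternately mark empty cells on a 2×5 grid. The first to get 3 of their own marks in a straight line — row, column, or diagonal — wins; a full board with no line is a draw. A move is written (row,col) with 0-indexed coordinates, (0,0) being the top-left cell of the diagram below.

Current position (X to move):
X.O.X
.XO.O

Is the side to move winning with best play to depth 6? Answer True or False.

X winning at [X.O.X/.XO.O]: False

ply 1, X at X.O.X/.XO.O | (0,1)=-1→XXO.X/.XO.O; (0,3)=-1→X.OXX/.XO.O; (1,0)=-1→X.O.X/XXO.O; (1,3)=+0→X.O.X/.XOXO*
ply 2, O at X.O.X/.XOXO | (0,1)=+0→XOO.X/.XOXO*; (0,3)=+0→X.OOX/.XOXO; (1,0)=+0→X.O.X/OXOXO
ply 3, X at XOO.X/.XOXO | (0,3)=+0→XOOXX/.XOXO*; (1,0)=-1→XOO.X/XXOXO
ply 4, O at XOOXX/.XOXO | (1,0)=+0→XOOXX/OXOXO*
ply 5: XOOXX/OXOXO is terminal +0 (X); from X.O.X/.XO.O depth 6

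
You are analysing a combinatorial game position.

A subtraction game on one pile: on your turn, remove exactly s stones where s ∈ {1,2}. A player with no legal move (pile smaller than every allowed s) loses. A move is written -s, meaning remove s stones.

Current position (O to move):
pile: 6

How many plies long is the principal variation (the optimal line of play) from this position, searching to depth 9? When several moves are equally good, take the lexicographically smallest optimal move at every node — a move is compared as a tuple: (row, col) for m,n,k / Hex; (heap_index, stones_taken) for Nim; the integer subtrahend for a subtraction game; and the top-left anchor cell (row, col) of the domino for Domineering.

PV length from [6]: 4 plies

[6] O move#1: -1:-1/5*, -2:-1/4
[5] X move#2: -1:-1/4, -2:+1/3*
[3] O move#3: -1:-1/2*, -2:-1/1
[2] X move#4: -1:-1/1, -2:+1/0*
[0] end (terminal -1, O#5); searched 6 to 9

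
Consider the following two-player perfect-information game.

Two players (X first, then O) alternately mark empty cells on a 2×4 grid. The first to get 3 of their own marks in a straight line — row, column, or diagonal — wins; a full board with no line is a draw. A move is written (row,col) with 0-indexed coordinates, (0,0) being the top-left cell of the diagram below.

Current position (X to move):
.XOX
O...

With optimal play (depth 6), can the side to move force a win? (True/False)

X winning at [.XOX/O...]: False

ply 1, X at .XOX/O... | (0,0)=+0→XXOX/O...*; (1,1)=+0→.XOX/OX..; (1,2)=+0→.XOX/O.X.; (1,3)=+0→.XOX/O..X
ply 2, O at XXOX/O... | (1,1)=+0→XXOX/OO..*; (1,2)=+0→XXOX/O.O.; (1,3)=+0→XXOX/O..O
ply 3, X at XXOX/OO.. | (1,2)=+0→XXOX/OOX.*; (1,3)=-1→XXOX/OO.X
ply 4, O at XXOX/OOX. | (1,3)=+0→XXOX/OOXO*
ply 5: XXOX/OOXO is terminal +0 (X); from .XOX/O... depth 6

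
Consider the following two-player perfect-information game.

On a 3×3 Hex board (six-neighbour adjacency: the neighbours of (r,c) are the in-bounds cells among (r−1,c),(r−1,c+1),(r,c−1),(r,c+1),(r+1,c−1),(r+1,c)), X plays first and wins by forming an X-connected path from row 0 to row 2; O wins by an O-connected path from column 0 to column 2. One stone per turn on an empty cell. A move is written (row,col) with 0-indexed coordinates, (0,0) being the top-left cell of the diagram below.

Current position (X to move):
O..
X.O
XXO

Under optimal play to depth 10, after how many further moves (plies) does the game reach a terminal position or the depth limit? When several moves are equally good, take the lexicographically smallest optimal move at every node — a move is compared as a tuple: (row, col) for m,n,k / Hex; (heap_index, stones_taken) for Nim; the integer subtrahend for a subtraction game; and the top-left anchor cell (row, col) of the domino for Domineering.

PV length from [O../X.O/XXO]: 1 ply

[O../X.O/XXO] X move#1: (0,1):+1/OX./X.O/XXO*, (0,2):+1/O.X/X.O/XXO, (1,1):+1/O../XXO/XXO
[OX./X.O/XXO] end (terminal -1, O#2); searched O../X.O/XXO to 10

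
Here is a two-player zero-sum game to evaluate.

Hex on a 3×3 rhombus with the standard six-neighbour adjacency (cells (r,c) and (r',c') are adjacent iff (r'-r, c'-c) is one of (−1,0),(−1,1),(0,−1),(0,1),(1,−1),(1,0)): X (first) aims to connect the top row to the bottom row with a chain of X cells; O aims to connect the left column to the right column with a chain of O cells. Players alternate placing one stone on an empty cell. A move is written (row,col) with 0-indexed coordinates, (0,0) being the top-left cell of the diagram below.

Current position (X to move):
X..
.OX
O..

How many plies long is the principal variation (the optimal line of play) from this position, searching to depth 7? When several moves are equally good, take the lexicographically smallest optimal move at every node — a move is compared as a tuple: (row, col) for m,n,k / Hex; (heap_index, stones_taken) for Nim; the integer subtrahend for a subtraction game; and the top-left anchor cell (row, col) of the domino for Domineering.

p1 X@[X../.OX/O..]: (0,1)[XX./.OX/O..]-1 (0,2)[X.X/.OX/O..]+1* (1,0)[X../XOX/O..]-1 (2,1)[X../.OX/OX.]-1 (2,2)[X../.OX/O.X]-1
p2 O@[X.X/.OX/O..]: (0,1)[XOX/.OX/O..]-1* (1,0)[X.X/OOX/O..]-1 (2,1)[X.X/.OX/OO.]-1 (2,2)[X.X/.OX/O.O]-1
p3 X@[XOX/.OX/O..]: (1,0)[XOX/XOX/O..]+1* (2,1)[XOX/.OX/OX.]+1 (2,2)[XOX/.OX/O.X]+1
p4 O@[XOX/XOX/O..]: (2,1)[XOX/XOX/OO.]-1* (2,2)[XOX/XOX/O.O]-1
p5 X@[XOX/XOX/OO.]: (2,2)[XOX/XOX/OOX]+1*
p6 O@[XOX/XOX/OOX] terminal -1; root [X../.OX/O..] d7

PV length from [X../.OX/O..]: 5 plies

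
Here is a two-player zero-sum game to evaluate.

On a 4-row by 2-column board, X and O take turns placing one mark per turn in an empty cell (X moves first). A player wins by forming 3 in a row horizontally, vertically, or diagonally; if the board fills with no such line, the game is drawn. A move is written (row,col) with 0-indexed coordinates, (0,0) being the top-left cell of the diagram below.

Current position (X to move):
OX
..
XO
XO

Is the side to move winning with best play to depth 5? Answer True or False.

[OX/../XO/XO] X move#1: (1,0):+1/OX/X./XO/XO*, (1,1):+0/OX/.X/XO/XO
[OX/X./XO/XO] end (terminal -1, O#2); searched OX/../XO/XO to 5

X winning at [OX/../XO/XO]: True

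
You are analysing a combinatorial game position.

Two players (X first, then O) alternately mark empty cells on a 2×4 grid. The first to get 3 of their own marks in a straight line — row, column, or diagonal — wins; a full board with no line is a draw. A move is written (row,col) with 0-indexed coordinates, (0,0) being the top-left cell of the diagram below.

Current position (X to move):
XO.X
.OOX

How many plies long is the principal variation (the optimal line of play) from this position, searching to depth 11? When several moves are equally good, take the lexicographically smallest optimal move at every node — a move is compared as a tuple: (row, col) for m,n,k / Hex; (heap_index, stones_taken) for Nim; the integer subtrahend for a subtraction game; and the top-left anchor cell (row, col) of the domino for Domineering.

PV length from [XO.X/.OOX]: 2 plies

[XO.X/.OOX] X move#1: (0,2):-1/XOXX/.OOX, (1,0):+0/XO.X/XOOX*
[XO.X/XOOX] O move#2: (0,2):+0/XOOX/XOOX*
[XOOX/XOOX] end (terminal +0, X#3); searched XO.X/.OOX to 11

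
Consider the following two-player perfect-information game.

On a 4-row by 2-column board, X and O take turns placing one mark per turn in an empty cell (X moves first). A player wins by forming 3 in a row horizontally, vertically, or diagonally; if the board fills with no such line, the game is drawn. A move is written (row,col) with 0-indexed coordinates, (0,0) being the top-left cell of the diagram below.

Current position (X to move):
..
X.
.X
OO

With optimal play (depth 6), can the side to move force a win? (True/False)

X winning at [../X./.X/OO]: False

[../X./.X/OO] X move#1: (0,0):+0/X./X./.X/OO*, (0,1):+0/.X/X./.X/OO, (1,1):+0/../XX/.X/OO, (2,0):+0/../X./XX/OO
[X./X./.X/OO] O move#2: (0,1):-1/XO/X./.X/OO, (1,1):-1/X./XO/.X/OO, (2,0):+0/X./X./OX/OO*
[X./X./OX/OO] X move#3: (0,1):+0/XX/X./OX/OO*, (1,1):+0/X./XX/OX/OO
[XX/X./OX/OO] O move#4: (1,1):+0/XX/XO/OX/OO*
[XX/XO/OX/OO] end (terminal +0, X#5); searched ../X./.X/OO to 6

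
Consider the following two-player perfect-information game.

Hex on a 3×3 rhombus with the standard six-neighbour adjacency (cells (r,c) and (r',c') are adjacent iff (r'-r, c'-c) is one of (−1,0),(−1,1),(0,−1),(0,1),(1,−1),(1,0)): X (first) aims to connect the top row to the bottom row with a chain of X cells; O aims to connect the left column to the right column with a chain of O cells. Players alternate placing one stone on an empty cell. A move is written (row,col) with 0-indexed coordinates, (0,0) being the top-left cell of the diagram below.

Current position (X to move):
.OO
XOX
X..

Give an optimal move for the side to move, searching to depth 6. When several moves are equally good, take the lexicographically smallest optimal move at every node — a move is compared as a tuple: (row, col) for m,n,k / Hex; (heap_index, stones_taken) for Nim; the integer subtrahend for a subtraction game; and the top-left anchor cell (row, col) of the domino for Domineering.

[.OO/XOX/X..] X move#1: (0,0):+1/XOO/XOX/X..*, (2,1):-1/.OO/XOX/XX., (2,2):-1/.OO/XOX/X.X
[XOO/XOX/X..] end (terminal -1, O#2); searched .OO/XOX/X.. to 6

X's best at [.OO/XOX/X..]: (0,0)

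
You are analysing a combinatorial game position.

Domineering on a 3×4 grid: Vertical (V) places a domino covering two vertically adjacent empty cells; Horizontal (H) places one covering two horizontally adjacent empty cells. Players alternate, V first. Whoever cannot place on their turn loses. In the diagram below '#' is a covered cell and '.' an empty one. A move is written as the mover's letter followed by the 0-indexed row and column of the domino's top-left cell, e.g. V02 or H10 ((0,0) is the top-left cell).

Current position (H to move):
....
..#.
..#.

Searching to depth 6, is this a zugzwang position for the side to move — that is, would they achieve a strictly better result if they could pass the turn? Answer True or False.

p1 H@[..../..#./..#.]: H00[##../..#./..#.]-1 H01[.##./..#./..#.]-1 H02[..##/..#./..#.]-1 H10[..../###./..#.]+1* H20[..../..#./###.]-1
p2 V@[..../###./..#.]: V03[...#/####/..#.]-1* V13[..../####/..##]-1
p3 H@[...#/####/..#.]: H00[##.#/####/..#.]+1* H01[.###/####/..#.]+1 H20[...#/####/###.]+1
p4 V@[##.#/####/..#.] terminal -1; root [..../..#./..#.] d6
pass branch (V moves first from the same position):
  | p1 V@[..../..#./..#.]: V00[#.../#.#./..#.]+1* V01[.#../.##./..#.]+1 V03[...#/..##/..#.]-1 V10[..../#.#./#.#.]+1 V11[..../.##./.##.]+1 V13[..../..##/..##]-1
  | p2 H@[#.../#.#./..#.]: H01[###./#.#./..#.]-1* H02[#.##/#.#./..#.]-1 H20[#.../#.#./###.]-1
  | p3 V@[###./#.#./..#.]: V03[####/#.##/..#.]-1 V11[###./###./.##.]+1* V13[###./#.##/..##]-1
  | p4 H@[###./###./.##.] terminal -1; root [..../..#./..#.] d6
H moving scores +1; H passing scores -1

zugzwang(..../..#./..#., H) = False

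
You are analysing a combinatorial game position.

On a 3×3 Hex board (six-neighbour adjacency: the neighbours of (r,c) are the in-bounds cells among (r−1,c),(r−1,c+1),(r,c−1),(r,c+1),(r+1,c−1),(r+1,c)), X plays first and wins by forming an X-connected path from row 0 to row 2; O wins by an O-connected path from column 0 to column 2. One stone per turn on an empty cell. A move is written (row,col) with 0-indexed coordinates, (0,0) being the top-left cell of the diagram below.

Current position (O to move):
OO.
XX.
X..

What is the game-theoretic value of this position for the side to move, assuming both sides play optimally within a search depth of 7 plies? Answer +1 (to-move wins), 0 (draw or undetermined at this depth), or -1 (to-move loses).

ply 1, O at OO./XX./X.. | (0,2)=+1→OOO/XX./X..*; (1,2)=-1→OO./XXO/X..; (2,1)=-1→OO./XX./XO.; (2,2)=-1→OO./XX./X.O
ply 2: OOO/XX./X.. is terminal -1 (X); from OO./XX./X.. depth 7

value(OO./XX./X.., O) = +1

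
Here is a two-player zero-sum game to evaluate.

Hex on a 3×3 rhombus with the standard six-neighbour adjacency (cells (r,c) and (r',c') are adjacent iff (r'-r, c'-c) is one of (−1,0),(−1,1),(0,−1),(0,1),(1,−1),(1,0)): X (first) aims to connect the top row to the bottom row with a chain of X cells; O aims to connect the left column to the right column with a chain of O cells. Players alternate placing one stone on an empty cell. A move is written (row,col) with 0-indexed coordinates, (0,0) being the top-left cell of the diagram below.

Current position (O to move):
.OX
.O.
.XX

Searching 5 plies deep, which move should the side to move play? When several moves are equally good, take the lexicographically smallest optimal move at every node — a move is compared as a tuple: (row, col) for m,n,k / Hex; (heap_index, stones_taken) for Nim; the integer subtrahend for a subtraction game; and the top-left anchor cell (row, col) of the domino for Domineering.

O's best at [.OX/.O./.XX]: (1,2)

p1 O@[.OX/.O./.XX]: (0,0)[OOX/.O./.XX]-1 (1,0)[.OX/OO./.XX]-1 (1,2)[.OX/.OO/.XX]+1* (2,0)[.OX/.O./OXX]-1
p2 X@[.OX/.OO/.XX]: (0,0)[XOX/.OO/.XX]-1* (1,0)[.OX/XOO/.XX]-1 (2,0)[.OX/.OO/XXX]-1
p3 O@[XOX/.OO/.XX]: (1,0)[XOX/OOO/.XX]+1* (2,0)[XOX/.OO/OXX]+1
p4 X@[XOX/OOO/.XX] terminal -1; root [.OX/.O./.XX] d5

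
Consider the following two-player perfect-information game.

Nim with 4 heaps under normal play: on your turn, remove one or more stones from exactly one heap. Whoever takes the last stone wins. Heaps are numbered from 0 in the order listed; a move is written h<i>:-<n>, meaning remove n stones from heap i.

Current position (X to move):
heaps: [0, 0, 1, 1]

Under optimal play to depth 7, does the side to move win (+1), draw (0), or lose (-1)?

[(0,0,1,1)] X move#1: h2:-1:-1/(0,0,0,1)*, h3:-1:-1/(0,0,1,0)
[(0,0,0,1)] O move#2: h3:-1:+1/(0,0,0,0)*
[(0,0,0,0)] end (terminal -1, X#3); searched (0,0,1,1) to 7

value((0,0,1,1), X) = -1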